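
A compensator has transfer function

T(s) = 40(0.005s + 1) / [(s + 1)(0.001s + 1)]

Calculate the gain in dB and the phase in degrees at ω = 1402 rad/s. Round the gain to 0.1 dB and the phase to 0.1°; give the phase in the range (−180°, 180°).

At ω = 1402 rad/s:
zero (1 + j1402·0.005) = 1 + j7.01 → |·| ≈ 7.081, ∠ ≈ 81.88°
pole (1 + j1402·1) = 1 + j1402 → |·| ≈ 1402, ∠ ≈ 89.96°
pole (1 + j1402·0.001) = 1 + j1.402 → |·| ≈ 1.7221, ∠ ≈ 54.50°
|T| = 40 · 7.081 / (1402 · 1.7221) ≈ 0.11731
Gain = 20 log₁₀(0.11731) ≈ -18.61 dB
∠T = (81.88°) − (89.96° + 54.50°) = -62.58°

-18.6 dB, -62.6°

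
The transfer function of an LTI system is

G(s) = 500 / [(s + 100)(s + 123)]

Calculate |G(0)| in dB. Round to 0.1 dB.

-27.8 dB

G(0) = 500 / (100·123) ≈ 0.04065
20 log₁₀(0.04065) ≈ -27.82 dB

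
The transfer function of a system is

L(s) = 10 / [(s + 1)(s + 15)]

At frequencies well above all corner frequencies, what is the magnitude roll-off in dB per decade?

-40 dB/decade

Each pole contributes −20 dB/decade at high frequency; each zero contributes +20 dB/decade.
Net: 0 zero(s) − 2 pole(s) → -40 dB/decade.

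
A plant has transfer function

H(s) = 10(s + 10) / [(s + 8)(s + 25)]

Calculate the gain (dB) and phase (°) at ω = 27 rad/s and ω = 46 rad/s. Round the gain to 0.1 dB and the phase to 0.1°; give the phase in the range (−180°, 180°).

ω = 27: -11.1 dB, -51.0°; ω = 46: -14.3 dB, -63.9°

At s = jω = j27:
zero (s+10): 10 + j27 → |·| = √(10²+27²) = √829 ≈ 28.792, ∠ = arctan(27/10) ≈ 69.68°
pole (s+8): 8 + j27 → |·| = √(8²+27²) = √793 ≈ 28.16, ∠ = arctan(27/8) ≈ 73.50°
pole (s+25): 25 + j27 → |·| = √(25²+27²) = √1354 ≈ 36.797, ∠ = arctan(27/25) ≈ 47.20°
|H| = 10 · 28.792 / 1036.2 ≈ 0.27786
Gain = 20 log₁₀(0.27786) ≈ -11.12 dB
∠H = 69.68° − 120.70° = -51.02°

At s = jω = j46:
zero (s+10): 10 + j46 → |·| = √(10²+46²) = √2216 ≈ 47.074, ∠ = arctan(46/10) ≈ 77.74°
pole (s+8): 8 + j46 → |·| = √(8²+46²) = √2180 ≈ 46.69, ∠ = arctan(46/8) ≈ 80.13°
pole (s+25): 25 + j46 → |·| = √(25²+46²) = √2741 ≈ 52.355, ∠ = arctan(46/25) ≈ 61.48°
|H| = 10 · 47.074 / 2444.5 ≈ 0.19257
Gain = 20 log₁₀(0.19257) ≈ -14.31 dB
∠H = 77.74° − 141.61° = -63.87°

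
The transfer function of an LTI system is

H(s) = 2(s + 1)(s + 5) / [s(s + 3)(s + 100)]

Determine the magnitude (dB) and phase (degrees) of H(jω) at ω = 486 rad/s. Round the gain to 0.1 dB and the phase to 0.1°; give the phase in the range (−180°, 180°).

At s = jω = j486:
zero (s+1): 1 + j486 → |·| = √(1²+486²) = √236197 ≈ 486, ∠ = arctan(486/1) ≈ 89.88°
zero (s+5): 5 + j486 → |·| = √(5²+486²) = √236221 ≈ 486.03, ∠ = arctan(486/5) ≈ 89.41°
pole (s+3): 3 + j486 → |·| = √(3²+486²) = √236205 ≈ 486.01, ∠ = arctan(486/3) ≈ 89.65°
pole (s+100): 100 + j486 → |·| = √(100²+486²) = √246196 ≈ 496.18, ∠ = arctan(486/100) ≈ 78.37°
pole at origin: |s| = 486, ∠ = 90.00° (in denominator)
|H| = 2 · 2.3621e+05 / 1.172e+08 ≈ 0.0040309
Gain = 20 log₁₀(0.0040309) ≈ -47.89 dB
∠H = 179.29° − 258.02° = -78.73°

-47.9 dB, -78.7°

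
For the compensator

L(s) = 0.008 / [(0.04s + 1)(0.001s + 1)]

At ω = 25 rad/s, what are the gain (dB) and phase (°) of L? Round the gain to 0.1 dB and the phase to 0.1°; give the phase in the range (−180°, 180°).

-45.0 dB, -46.4°

At ω = 25 rad/s:
pole (1 + j25·0.04) = 1 + j1 → |·| ≈ 1.4142, ∠ ≈ 45.00°
pole (1 + j25·0.001) = 1 + j0.025 → |·| ≈ 1.0003, ∠ ≈ 1.43°
|L| = 0.008 · 1 / (1.4142 · 1.0003) ≈ 0.0056552
Gain = 20 log₁₀(0.0056552) ≈ -44.95 dB
∠L = (0°) − (45.00° + 1.43°) = -46.43°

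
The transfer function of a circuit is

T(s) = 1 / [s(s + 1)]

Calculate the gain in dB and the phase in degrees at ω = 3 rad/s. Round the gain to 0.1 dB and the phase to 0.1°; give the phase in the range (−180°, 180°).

-19.5 dB, -161.6°

At s = jω = j3:
pole (s+1): 1 + j3 → |·| = √(1²+3²) = √10 ≈ 3.1623, ∠ = arctan(3/1) ≈ 71.57°
pole at origin: |s| = 3, ∠ = 90.00° (in denominator)
|T| = 1 / 9.4869 ≈ 0.10541
Gain = 20 log₁₀(0.10541) ≈ -19.54 dB
∠T = 0.00° − 161.57° = -161.57°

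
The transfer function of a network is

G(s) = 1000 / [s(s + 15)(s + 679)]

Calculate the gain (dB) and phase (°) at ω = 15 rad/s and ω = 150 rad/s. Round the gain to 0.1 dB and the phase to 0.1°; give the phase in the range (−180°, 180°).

ω = 15: -46.7 dB, -136.3°; ω = 150: -83.9 dB, 173.3°

At s = jω = j15:
pole (s+15): 15 + j15 → |·| = √(15²+15²) = √450 ≈ 21.213, ∠ = arctan(15/15) ≈ 45.00°
pole (s+679): 679 + j15 → |·| = √(679²+15²) = √461266 ≈ 679.17, ∠ = arctan(15/679) ≈ 1.27°
pole at origin: |s| = 15, ∠ = 90.00° (in denominator)
|G| = 1000 / 2.1611e+05 ≈ 0.0046273
Gain = 20 log₁₀(0.0046273) ≈ -46.69 dB
∠G = 0.00° − 136.27° = -136.27°

At s = jω = j150:
pole (s+15): 15 + j150 → |·| = √(15²+150²) = √22725 ≈ 150.75, ∠ = arctan(150/15) ≈ 84.29°
pole (s+679): 679 + j150 → |·| = √(679²+150²) = √483541 ≈ 695.37, ∠ = arctan(150/679) ≈ 12.46°
pole at origin: |s| = 150, ∠ = 90.00° (in denominator)
|G| = 1000 / 1.5724e+07 ≈ 6.3597e-05
Gain = 20 log₁₀(6.3597e-05) ≈ -83.93 dB
∠G = 0.00° − 186.75° = -186.75° ≡ 173.25° (principal value)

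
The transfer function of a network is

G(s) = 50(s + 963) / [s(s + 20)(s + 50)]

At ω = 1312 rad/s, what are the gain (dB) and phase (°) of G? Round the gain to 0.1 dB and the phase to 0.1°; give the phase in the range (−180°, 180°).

At s = jω = j1312:
zero (s+963): 963 + j1312 → |·| = √(963²+1312²) = √2648713 ≈ 1627.5, ∠ = arctan(1312/963) ≈ 53.72°
pole (s+20): 20 + j1312 → |·| = √(20²+1312²) = √1721744 ≈ 1312.2, ∠ = arctan(1312/20) ≈ 89.13°
pole (s+50): 50 + j1312 → |·| = √(50²+1312²) = √1723844 ≈ 1313, ∠ = arctan(1312/50) ≈ 87.82°
pole at origin: |s| = 1312, ∠ = 90.00° (in denominator)
|G| = 50 · 1627.5 / 2.2605e+09 ≈ 3.5999e-05
Gain = 20 log₁₀(3.5999e-05) ≈ -88.87 dB
∠G = 53.72° − 266.95° = -213.23° ≡ 146.77° (principal value)

-88.9 dB, 146.8°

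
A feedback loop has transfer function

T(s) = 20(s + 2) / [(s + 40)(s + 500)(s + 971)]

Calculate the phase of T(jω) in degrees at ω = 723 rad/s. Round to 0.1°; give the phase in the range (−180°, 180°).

At s = jω = j723:
zero (s+2): 2 + j723 → |·| = √(2²+723²) = √522733 ≈ 723, ∠ = arctan(723/2) ≈ 89.84°
pole (s+40): 40 + j723 → |·| = √(40²+723²) = √524329 ≈ 724.11, ∠ = arctan(723/40) ≈ 86.83°
pole (s+500): 500 + j723 → |·| = √(500²+723²) = √772729 ≈ 879.05, ∠ = arctan(723/500) ≈ 55.33°
pole (s+971): 971 + j723 → |·| = √(971²+723²) = √1465570 ≈ 1210.6, ∠ = arctan(723/971) ≈ 36.67°
∠T = 89.84° − 178.83° = -88.99°

-89.0°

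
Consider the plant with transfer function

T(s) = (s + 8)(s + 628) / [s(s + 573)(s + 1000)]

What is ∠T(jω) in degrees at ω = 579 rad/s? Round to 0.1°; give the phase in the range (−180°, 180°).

At s = jω = j579:
zero (s+8): 8 + j579 → |·| = √(8²+579²) = √335305 ≈ 579.06, ∠ = arctan(579/8) ≈ 89.21°
zero (s+628): 628 + j579 → |·| = √(628²+579²) = √729625 ≈ 854.18, ∠ = arctan(579/628) ≈ 42.68°
pole (s+573): 573 + j579 → |·| = √(573²+579²) = √663570 ≈ 814.6, ∠ = arctan(579/573) ≈ 45.30°
pole (s+1000): 1000 + j579 → |·| = √(1000²+579²) = √1335241 ≈ 1155.5, ∠ = arctan(579/1000) ≈ 30.07°
pole at origin: |s| = 579, ∠ = 90.00° (in denominator)
∠T = 131.89° − 165.37° = -33.48°

-33.5°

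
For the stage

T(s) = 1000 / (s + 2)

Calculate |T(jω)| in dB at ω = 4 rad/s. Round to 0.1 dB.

47.0 dB

Substitute s = j4:
Numerator: 1000 = 1000 + j0
Denominator: (j4) + 2 = 2 + j4
|N| = √(1000² + 0²) ≈ 1000, ∠N ≈ 0.00°
|D| = √(2² + 4²) ≈ 4.4721, ∠D ≈ 63.43°
|T| = 1000 / 4.4721 ≈ 223.61
Gain = 20 log₁₀(223.61) ≈ 46.99 dB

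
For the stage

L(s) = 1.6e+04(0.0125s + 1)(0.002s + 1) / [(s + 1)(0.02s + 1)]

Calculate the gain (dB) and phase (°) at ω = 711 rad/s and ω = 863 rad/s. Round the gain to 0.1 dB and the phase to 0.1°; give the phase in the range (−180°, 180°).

At ω = 711 rad/s:
zero (1 + j711·0.0125) = 1 + j8.8875 → |·| ≈ 8.9436, ∠ ≈ 83.58°
zero (1 + j711·0.002) = 1 + j1.422 → |·| ≈ 1.7384, ∠ ≈ 54.88°
pole (1 + j711·1) = 1 + j711 → |·| ≈ 711, ∠ ≈ 89.92°
pole (1 + j711·0.02) = 1 + j14.22 → |·| ≈ 14.255, ∠ ≈ 85.98°
|L| = 1.6e+04 · 8.9436 · 1.7384 / (711 · 14.255) ≈ 24.544
Gain = 20 log₁₀(24.544) ≈ 27.80 dB
∠L = (83.58° + 54.88°) − (89.92° + 85.98°) = -37.44°

At ω = 863 rad/s:
zero (1 + j863·0.0125) = 1 + j10.7875 → |·| ≈ 10.834, ∠ ≈ 84.70°
zero (1 + j863·0.002) = 1 + j1.726 → |·| ≈ 1.9948, ∠ ≈ 59.91°
pole (1 + j863·1) = 1 + j863 → |·| ≈ 863, ∠ ≈ 89.93°
pole (1 + j863·0.02) = 1 + j17.26 → |·| ≈ 17.289, ∠ ≈ 86.68°
|L| = 1.6e+04 · 10.834 · 1.9948 / (863 · 17.289) ≈ 23.175
Gain = 20 log₁₀(23.175) ≈ 27.30 dB
∠L = (84.70° + 59.91°) − (89.93° + 86.68°) = -32.00°

ω = 711: 27.8 dB, -37.4°; ω = 863: 27.3 dB, -32.0°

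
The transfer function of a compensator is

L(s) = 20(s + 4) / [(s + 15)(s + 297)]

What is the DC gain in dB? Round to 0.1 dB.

L(0) = 20·4 / (15·297) ≈ 0.017957
20 log₁₀(0.017957) ≈ -34.92 dB

-34.9 dB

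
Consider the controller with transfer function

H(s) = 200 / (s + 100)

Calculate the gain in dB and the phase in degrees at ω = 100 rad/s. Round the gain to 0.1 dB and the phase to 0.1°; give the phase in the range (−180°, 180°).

At s = jω = j100:
pole (s+100): 100 + j100 → |·| = √(100²+100²) = √20000 ≈ 141.42, ∠ = arctan(100/100) ≈ 45.00°
|H| = 200 / 141.42 ≈ 1.4142
Gain = 20 log₁₀(1.4142) ≈ 3.01 dB
∠H = 0.00° − 45.00° = -45.00°

3.0 dB, -45.0°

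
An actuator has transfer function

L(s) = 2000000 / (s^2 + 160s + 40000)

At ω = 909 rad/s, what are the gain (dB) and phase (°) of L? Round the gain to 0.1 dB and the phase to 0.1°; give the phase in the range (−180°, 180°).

At s = jω = j909:
quadratic: (j909)² + 160·j909 + 40000 = -786281 + j145440 → |·| ≈ 7.9962e+05, ∠ ≈ 169.52°
|L| = 2000000 / 7.9962e+05 ≈ 2.5012
Gain = 20 log₁₀(2.5012) ≈ 7.96 dB
∠L = 0.00° − 169.52° = -169.52°

8.0 dB, -169.5°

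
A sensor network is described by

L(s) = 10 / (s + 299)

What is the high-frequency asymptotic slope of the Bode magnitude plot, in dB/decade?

-20 dB/decade

Each pole contributes −20 dB/decade at high frequency; each zero contributes +20 dB/decade.
Net: 0 zero(s) − 1 pole(s) → -20 dB/decade.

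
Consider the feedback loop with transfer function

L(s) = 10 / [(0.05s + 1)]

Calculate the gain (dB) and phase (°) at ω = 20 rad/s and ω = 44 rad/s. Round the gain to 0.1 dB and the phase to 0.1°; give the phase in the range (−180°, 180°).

ω = 20: 17.0 dB, -45.0°; ω = 44: 12.3 dB, -65.6°

At ω = 20 rad/s:
pole (1 + j20·0.05) = 1 + j1 → |·| ≈ 1.4142, ∠ ≈ 45.00°
|L| = 10 · 1 / (1.4142) ≈ 7.0711
Gain = 20 log₁₀(7.0711) ≈ 16.99 dB
∠L = (0°) − (45.00°) = -45.00°

At ω = 44 rad/s:
pole (1 + j44·0.05) = 1 + j2.2 → |·| ≈ 2.4166, ∠ ≈ 65.56°
|L| = 10 · 1 / (2.4166) ≈ 4.138
Gain = 20 log₁₀(4.138) ≈ 12.34 dB
∠L = (0°) − (65.56°) = -65.56°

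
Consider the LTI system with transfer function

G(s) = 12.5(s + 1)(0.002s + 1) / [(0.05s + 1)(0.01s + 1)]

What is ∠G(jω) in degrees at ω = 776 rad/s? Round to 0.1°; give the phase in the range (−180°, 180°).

-24.0°

At ω = 776 rad/s:
zero (1 + j776·1) = 1 + j776 → |·| ≈ 776, ∠ ≈ 89.93°
zero (1 + j776·0.002) = 1 + j1.552 → |·| ≈ 1.8463, ∠ ≈ 57.21°
pole (1 + j776·0.05) = 1 + j38.8 → |·| ≈ 38.813, ∠ ≈ 88.52°
pole (1 + j776·0.01) = 1 + j7.76 → |·| ≈ 7.8242, ∠ ≈ 82.66°
∠G = (89.93° + 57.21°) − (88.52° + 82.66°) = -24.04°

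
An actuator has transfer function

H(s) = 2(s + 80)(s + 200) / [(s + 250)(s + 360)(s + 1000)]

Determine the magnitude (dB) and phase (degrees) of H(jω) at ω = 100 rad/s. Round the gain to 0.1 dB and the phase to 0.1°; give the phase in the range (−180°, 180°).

-64.9 dB, 34.9°

At s = jω = j100:
zero (s+80): 80 + j100 → |·| = √(80²+100²) = √16400 ≈ 128.06, ∠ = arctan(100/80) ≈ 51.34°
zero (s+200): 200 + j100 → |·| = √(200²+100²) = √50000 ≈ 223.61, ∠ = arctan(100/200) ≈ 26.57°
pole (s+250): 250 + j100 → |·| = √(250²+100²) = √72500 ≈ 269.26, ∠ = arctan(100/250) ≈ 21.80°
pole (s+360): 360 + j100 → |·| = √(360²+100²) = √139600 ≈ 373.63, ∠ = arctan(100/360) ≈ 15.52°
pole (s+1000): 1000 + j100 → |·| = √(1000²+100²) = √1010000 ≈ 1005, ∠ = arctan(100/1000) ≈ 5.71°
|H| = 2 · 28635 / 1.0111e+08 ≈ 0.00056641
Gain = 20 log₁₀(0.00056641) ≈ -64.94 dB
∠H = 77.91° − 43.03° = 34.88°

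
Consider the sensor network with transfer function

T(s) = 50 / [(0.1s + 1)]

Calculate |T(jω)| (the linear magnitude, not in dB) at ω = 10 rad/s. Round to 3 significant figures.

At ω = 10 rad/s:
pole (1 + j10·0.1) = 1 + j1 → |·| ≈ 1.4142, ∠ ≈ 45.00°
|T| = 50 · 1 / (1.4142) ≈ 35.356

35.4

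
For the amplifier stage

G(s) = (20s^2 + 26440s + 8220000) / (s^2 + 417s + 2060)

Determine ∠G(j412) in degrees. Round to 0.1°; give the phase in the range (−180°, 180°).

Substitute s = j412:
Numerator: 20(j412)^2 + 26440(j412) + 8220000 = 4825120 + j10893280
Denominator: (j412)^2 + 417(j412) + 2060 = -167684 + j171804
|N| = √(4825120² + 10893280²) ≈ 1.1914e+07, ∠N ≈ 66.11°
|D| = √(167684² + 171804²) ≈ 2.4007e+05, ∠D ≈ 134.30°
∠G = 66.11° − 134.30° = -68.19°

-68.2°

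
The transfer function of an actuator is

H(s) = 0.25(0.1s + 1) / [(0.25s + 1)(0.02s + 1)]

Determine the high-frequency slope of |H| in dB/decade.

-20 dB/decade

Each pole contributes −20 dB/decade at high frequency; each zero contributes +20 dB/decade.
Net: 1 zero(s) − 2 pole(s) → -20 dB/decade.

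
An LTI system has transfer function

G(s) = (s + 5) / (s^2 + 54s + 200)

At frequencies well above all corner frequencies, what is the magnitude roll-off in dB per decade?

Each pole contributes −20 dB/decade at high frequency; each zero contributes +20 dB/decade.
Net: 1 zero(s) − 2 pole(s) → -20 dB/decade.

-20 dB/decade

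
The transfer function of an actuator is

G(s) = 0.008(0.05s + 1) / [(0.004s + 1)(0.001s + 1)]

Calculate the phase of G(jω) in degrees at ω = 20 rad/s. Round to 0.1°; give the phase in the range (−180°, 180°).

39.3°

At ω = 20 rad/s:
zero (1 + j20·0.05) = 1 + j1 → |·| ≈ 1.4142, ∠ ≈ 45.00°
pole (1 + j20·0.004) = 1 + j0.08 → |·| ≈ 1.0032, ∠ ≈ 4.57°
pole (1 + j20·0.001) = 1 + j0.02 → |·| ≈ 1.0002, ∠ ≈ 1.15°
∠G = (45.00°) − (4.57° + 1.15°) = 39.28°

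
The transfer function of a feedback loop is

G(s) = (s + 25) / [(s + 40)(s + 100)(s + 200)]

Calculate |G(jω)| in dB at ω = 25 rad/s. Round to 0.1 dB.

-88.9 dB

At s = jω = j25:
zero (s+25): 25 + j25 → |·| = √(25²+25²) = √1250 ≈ 35.355, ∠ = arctan(25/25) ≈ 45.00°
pole (s+40): 40 + j25 → |·| = √(40²+25²) = √2225 ≈ 47.17, ∠ = arctan(25/40) ≈ 32.01°
pole (s+100): 100 + j25 → |·| = √(100²+25²) = √10625 ≈ 103.08, ∠ = arctan(25/100) ≈ 14.04°
pole (s+200): 200 + j25 → |·| = √(200²+25²) = √40625 ≈ 201.56, ∠ = arctan(25/200) ≈ 7.13°
|G| = 1 · 35.355 / 9.8004e+05 ≈ 3.6075e-05
Gain = 20 log₁₀(3.6075e-05) ≈ -88.86 dB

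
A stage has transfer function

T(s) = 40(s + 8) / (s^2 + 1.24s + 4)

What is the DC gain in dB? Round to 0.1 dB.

T(0) = 40·8 / 4 = 80
20 log₁₀(80) ≈ 38.06 dB

38.1 dB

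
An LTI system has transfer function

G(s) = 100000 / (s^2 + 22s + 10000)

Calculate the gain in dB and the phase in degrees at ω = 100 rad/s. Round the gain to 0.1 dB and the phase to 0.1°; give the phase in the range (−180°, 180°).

At s = jω = j100:
quadratic: (j100)² + 22·j100 + 10000 = 0 + j2200 → |·| ≈ 2200, ∠ ≈ 90.00°
|G| = 100000 / 2200 ≈ 45.455
Gain = 20 log₁₀(45.455) ≈ 33.15 dB
∠G = 0.00° − 90.00° = -90.00°

33.2 dB, -90.0°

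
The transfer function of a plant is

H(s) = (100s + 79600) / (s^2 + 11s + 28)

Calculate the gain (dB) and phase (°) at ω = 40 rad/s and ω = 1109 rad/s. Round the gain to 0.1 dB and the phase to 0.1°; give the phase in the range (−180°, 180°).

ω = 40: 33.8 dB, -161.5°; ω = 1109: -19.1 dB, -125.1°

Substitute s = j40:
Numerator: 100(j40) + 79600 = 79600 + j4000
Denominator: (j40)^2 + 11(j40) + 28 = -1572 + j440
|N| = √(79600² + 4000²) ≈ 79700, ∠N ≈ 2.88°
|D| = √(1572² + 440²) ≈ 1632.4, ∠D ≈ 164.36°
|H| = 79700 / 1632.4 ≈ 48.824
Gain = 20 log₁₀(48.824) ≈ 33.77 dB
∠H = 2.88° − 164.36° = -161.48°

Substitute s = j1109:
Numerator: 100(j1109) + 79600 = 79600 + j110900
Denominator: (j1109)^2 + 11(j1109) + 28 = -1229853 + j12199
|N| = √(79600² + 110900²) ≈ 1.3651e+05, ∠N ≈ 54.33°
|D| = √(1229853² + 12199²) ≈ 1.2299e+06, ∠D ≈ 179.43°
|H| = 1.3651e+05 / 1.2299e+06 ≈ 0.11099
Gain = 20 log₁₀(0.11099) ≈ -19.09 dB
∠H = 54.33° − 179.43° = -125.10°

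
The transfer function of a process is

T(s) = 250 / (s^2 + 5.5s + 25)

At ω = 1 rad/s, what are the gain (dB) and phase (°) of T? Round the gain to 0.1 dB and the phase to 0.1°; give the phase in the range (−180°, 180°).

At s = jω = j1:
quadratic: (j1)² + 5.5·j1 + 25 = 24 + j5.5 → |·| ≈ 24.622, ∠ ≈ 12.91°
|T| = 250 / 24.622 ≈ 10.154
Gain = 20 log₁₀(10.154) ≈ 20.13 dB
∠T = 0.00° − 12.91° = -12.91°

20.1 dB, -12.9°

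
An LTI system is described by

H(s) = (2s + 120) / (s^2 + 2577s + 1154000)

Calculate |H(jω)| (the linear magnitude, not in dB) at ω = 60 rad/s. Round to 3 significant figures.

Substitute s = j60:
Numerator: 2(j60) + 120 = 120 + j120
Denominator: (j60)^2 + 2577(j60) + 1154000 = 1150400 + j154620
|N| = √(120² + 120²) ≈ 169.71, ∠N ≈ 45.00°
|D| = √(1150400² + 154620²) ≈ 1.1607e+06, ∠D ≈ 7.65°
|H| = 169.71 / 1.1607e+06 ≈ 0.00014621

0.000146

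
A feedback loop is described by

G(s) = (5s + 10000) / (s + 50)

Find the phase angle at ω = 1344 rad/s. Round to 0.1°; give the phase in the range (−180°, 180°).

Substitute s = j1344:
Numerator: 5(j1344) + 10000 = 10000 + j6720
Denominator: (j1344) + 50 = 50 + j1344
|N| = √(10000² + 6720²) ≈ 12048, ∠N ≈ 33.90°
|D| = √(50² + 1344²) ≈ 1344.9, ∠D ≈ 87.87°
∠G = 33.90° − 87.87° = -53.97°

-54.0°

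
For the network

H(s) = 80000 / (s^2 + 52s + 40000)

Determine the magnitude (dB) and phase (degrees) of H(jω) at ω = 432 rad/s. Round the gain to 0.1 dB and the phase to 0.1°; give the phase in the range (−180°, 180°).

At s = jω = j432:
quadratic: (j432)² + 52·j432 + 40000 = -146624 + j22464 → |·| ≈ 1.4833e+05, ∠ ≈ 171.29°
|H| = 80000 / 1.4833e+05 ≈ 0.53934
Gain = 20 log₁₀(0.53934) ≈ -5.36 dB
∠H = 0.00° − 171.29° = -171.29°

-5.4 dB, -171.3°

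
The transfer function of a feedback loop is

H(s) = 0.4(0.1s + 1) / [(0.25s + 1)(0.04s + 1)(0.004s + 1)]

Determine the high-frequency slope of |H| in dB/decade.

-40 dB/decade

Each pole contributes −20 dB/decade at high frequency; each zero contributes +20 dB/decade.
Net: 1 zero(s) − 3 pole(s) → -40 dB/decade.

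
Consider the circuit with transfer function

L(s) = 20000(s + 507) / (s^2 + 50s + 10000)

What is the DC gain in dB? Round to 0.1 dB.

L(0) = 20000·507 / 10000 = 1014
20 log₁₀(1014) ≈ 60.12 dB

60.1 dB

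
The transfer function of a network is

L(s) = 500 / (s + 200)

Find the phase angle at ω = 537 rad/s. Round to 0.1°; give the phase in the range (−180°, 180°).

Substitute s = j537:
Numerator: 500 = 500 + j0
Denominator: (j537) + 200 = 200 + j537
|N| = √(500² + 0²) ≈ 500, ∠N ≈ 0.00°
|D| = √(200² + 537²) ≈ 573.03, ∠D ≈ 69.57°
∠L = 0.00° − 69.57° = -69.57°

-69.6°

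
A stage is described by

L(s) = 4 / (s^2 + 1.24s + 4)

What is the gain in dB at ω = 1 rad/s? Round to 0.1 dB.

1.8 dB

At s = jω = j1:
quadratic: (j1)² + 1.24·j1 + 4 = 3 + j1.24 → |·| ≈ 3.2462, ∠ ≈ 22.46°
|L| = 4 / 3.2462 ≈ 1.2322
Gain = 20 log₁₀(1.2322) ≈ 1.81 dB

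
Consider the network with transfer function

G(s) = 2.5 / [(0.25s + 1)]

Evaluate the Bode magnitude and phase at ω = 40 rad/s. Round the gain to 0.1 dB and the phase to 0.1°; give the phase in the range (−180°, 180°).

At ω = 40 rad/s:
pole (1 + j40·0.25) = 1 + j10 → |·| ≈ 10.05, ∠ ≈ 84.29°
|G| = 2.5 · 1 / (10.05) ≈ 0.24876
Gain = 20 log₁₀(0.24876) ≈ -12.08 dB
∠G = (0°) − (84.29°) = -84.29°

-12.1 dB, -84.3°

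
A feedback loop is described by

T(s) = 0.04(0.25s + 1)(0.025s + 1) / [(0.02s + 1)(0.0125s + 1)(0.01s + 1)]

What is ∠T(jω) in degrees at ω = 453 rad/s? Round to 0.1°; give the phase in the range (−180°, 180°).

-66.8°

At ω = 453 rad/s:
zero (1 + j453·0.25) = 1 + j113.25 → |·| ≈ 113.25, ∠ ≈ 89.49°
zero (1 + j453·0.025) = 1 + j11.325 → |·| ≈ 11.369, ∠ ≈ 84.95°
pole (1 + j453·0.02) = 1 + j9.06 → |·| ≈ 9.115, ∠ ≈ 83.70°
pole (1 + j453·0.0125) = 1 + j5.6625 → |·| ≈ 5.7501, ∠ ≈ 79.98°
pole (1 + j453·0.01) = 1 + j4.53 → |·| ≈ 4.6391, ∠ ≈ 77.55°
∠T = (89.49° + 84.95°) − (83.70° + 79.98° + 77.55°) = -66.79°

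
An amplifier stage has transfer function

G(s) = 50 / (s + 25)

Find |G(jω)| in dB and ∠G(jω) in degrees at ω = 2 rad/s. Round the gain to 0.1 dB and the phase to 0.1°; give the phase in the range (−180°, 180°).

6.0 dB, -4.6°

At s = jω = j2:
pole (s+25): 25 + j2 → |·| = √(25²+2²) = √629 ≈ 25.08, ∠ = arctan(2/25) ≈ 4.57°
|G| = 50 / 25.08 ≈ 1.9936
Gain = 20 log₁₀(1.9936) ≈ 5.99 dB
∠G = 0.00° − 4.57° = -4.57°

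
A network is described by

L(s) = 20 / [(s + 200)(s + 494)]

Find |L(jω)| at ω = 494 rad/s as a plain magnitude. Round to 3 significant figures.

At s = jω = j494:
pole (s+200): 200 + j494 → |·| = √(200²+494²) = √284036 ≈ 532.95, ∠ = arctan(494/200) ≈ 67.96°
pole (s+494): 494 + j494 → |·| = √(494²+494²) = √488072 ≈ 698.62, ∠ = arctan(494/494) ≈ 45.00°
|L| = 20 / 3.7233e+05 ≈ 5.3716e-05

5.37e-05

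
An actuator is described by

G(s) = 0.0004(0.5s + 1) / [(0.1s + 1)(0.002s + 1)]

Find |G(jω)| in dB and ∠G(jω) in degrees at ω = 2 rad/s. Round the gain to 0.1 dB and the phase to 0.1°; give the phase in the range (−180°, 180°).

At ω = 2 rad/s:
zero (1 + j2·0.5) = 1 + j1 → |·| ≈ 1.4142, ∠ ≈ 45.00°
pole (1 + j2·0.1) = 1 + j0.2 → |·| ≈ 1.0198, ∠ ≈ 11.31°
pole (1 + j2·0.002) = 1 + j0.004 → |·| ≈ 1, ∠ ≈ 0.23°
|G| = 0.0004 · 1.4142 / (1.0198 · 1) ≈ 0.0005547
Gain = 20 log₁₀(0.0005547) ≈ -65.12 dB
∠G = (45.00°) − (11.31° + 0.23°) = 33.46°

-65.1 dB, 33.5°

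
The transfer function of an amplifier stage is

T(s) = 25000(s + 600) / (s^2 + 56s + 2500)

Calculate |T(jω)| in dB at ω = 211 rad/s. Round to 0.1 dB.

51.2 dB

At s = jω = j211:
zero (s+600): 600 + j211 → |·| = √(600²+211²) = √404521 ≈ 636.02, ∠ = arctan(211/600) ≈ 19.38°
quadratic: (j211)² + 56·j211 + 2500 = -42021 + j11816 → |·| ≈ 43651, ∠ ≈ 164.29°
|T| = 25000 · 636.02 / 43651 ≈ 364.26
Gain = 20 log₁₀(364.26) ≈ 51.23 dB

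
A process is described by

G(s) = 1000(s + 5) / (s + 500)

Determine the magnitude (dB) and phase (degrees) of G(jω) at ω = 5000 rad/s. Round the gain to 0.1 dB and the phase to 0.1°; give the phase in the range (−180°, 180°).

At s = jω = j5000:
zero (s+5): 5 + j5000 → |·| = √(5²+5000²) = √25000025 ≈ 5000, ∠ = arctan(5000/5) ≈ 89.94°
pole (s+500): 500 + j5000 → |·| = √(500²+5000²) = √25250000 ≈ 5024.9, ∠ = arctan(5000/500) ≈ 84.29°
|G| = 1000 · 5000 / 5024.9 ≈ 995.04
Gain = 20 log₁₀(995.04) ≈ 59.96 dB
∠G = 89.94° − 84.29° = 5.65°

60.0 dB, 5.7°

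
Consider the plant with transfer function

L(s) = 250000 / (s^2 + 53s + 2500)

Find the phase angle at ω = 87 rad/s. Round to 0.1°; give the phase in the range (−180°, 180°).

At s = jω = j87:
quadratic: (j87)² + 53·j87 + 2500 = -5069 + j4611 → |·| ≈ 6852.5, ∠ ≈ 137.71°
∠L = 0.00° − 137.71° = -137.71°

-137.7°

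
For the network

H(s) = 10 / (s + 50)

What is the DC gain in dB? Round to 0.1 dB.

H(0) = 10 / (50) = 0.2
20 log₁₀(0.2) ≈ -13.98 dB

-14.0 dB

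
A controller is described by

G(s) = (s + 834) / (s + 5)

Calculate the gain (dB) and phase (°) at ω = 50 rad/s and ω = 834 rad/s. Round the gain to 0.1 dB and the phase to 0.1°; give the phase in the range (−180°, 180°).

At s = jω = j50:
zero (s+834): 834 + j50 → |·| = √(834²+50²) = √698056 ≈ 835.5, ∠ = arctan(50/834) ≈ 3.43°
pole (s+5): 5 + j50 → |·| = √(5²+50²) = √2525 ≈ 50.249, ∠ = arctan(50/5) ≈ 84.29°
|G| = 1 · 835.5 / 50.249 ≈ 16.627
Gain = 20 log₁₀(16.627) ≈ 24.42 dB
∠G = 3.43° − 84.29° = -80.86°

At s = jω = j834:
zero (s+834): 834 + j834 → |·| = √(834²+834²) = √1391112 ≈ 1179.5, ∠ = arctan(834/834) ≈ 45.00°
pole (s+5): 5 + j834 → |·| = √(5²+834²) = √695581 ≈ 834.01, ∠ = arctan(834/5) ≈ 89.66°
|G| = 1 · 1179.5 / 834.01 ≈ 1.4143
Gain = 20 log₁₀(1.4143) ≈ 3.01 dB
∠G = 45.00° − 89.66° = -44.66°

ω = 50: 24.4 dB, -80.9°; ω = 834: 3.0 dB, -44.7°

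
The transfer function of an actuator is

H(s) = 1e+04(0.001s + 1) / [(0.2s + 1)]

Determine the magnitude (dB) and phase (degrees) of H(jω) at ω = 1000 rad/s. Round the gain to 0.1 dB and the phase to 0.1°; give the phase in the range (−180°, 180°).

37.0 dB, -44.7°

At ω = 1000 rad/s:
zero (1 + j1000·0.001) = 1 + j1 → |·| ≈ 1.4142, ∠ ≈ 45.00°
pole (1 + j1000·0.2) = 1 + j200 → |·| ≈ 200, ∠ ≈ 89.71°
|H| = 1e+04 · 1.4142 / (200) ≈ 70.71
Gain = 20 log₁₀(70.71) ≈ 36.99 dB
∠H = (45.00°) − (89.71°) = -44.71°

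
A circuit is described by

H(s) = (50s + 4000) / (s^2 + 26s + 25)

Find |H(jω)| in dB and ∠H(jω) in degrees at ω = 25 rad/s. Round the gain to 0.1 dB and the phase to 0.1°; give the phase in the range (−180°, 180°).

Substitute s = j25:
Numerator: 50(j25) + 4000 = 4000 + j1250
Denominator: (j25)^2 + 26(j25) + 25 = -600 + j650
|N| = √(4000² + 1250²) ≈ 4190.8, ∠N ≈ 17.35°
|D| = √(600² + 650²) ≈ 884.59, ∠D ≈ 132.71°
|H| = 4190.8 / 884.59 ≈ 4.7376
Gain = 20 log₁₀(4.7376) ≈ 13.51 dB
∠H = 17.35° − 132.71° = -115.36°

13.5 dB, -115.4°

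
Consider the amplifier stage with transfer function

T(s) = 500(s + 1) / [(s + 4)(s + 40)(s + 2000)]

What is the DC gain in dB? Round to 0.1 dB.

T(0) = 500·1 / (4·40·2000) = 0.0015625
20 log₁₀(0.0015625) ≈ -56.12 dB

-56.1 dB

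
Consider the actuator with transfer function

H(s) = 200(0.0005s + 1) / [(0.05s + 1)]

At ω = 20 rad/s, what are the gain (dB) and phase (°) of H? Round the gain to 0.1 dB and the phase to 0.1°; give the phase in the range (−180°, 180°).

43.0 dB, -44.4°

At ω = 20 rad/s:
zero (1 + j20·0.0005) = 1 + j0.01 → |·| ≈ 1, ∠ ≈ 0.57°
pole (1 + j20·0.05) = 1 + j1 → |·| ≈ 1.4142, ∠ ≈ 45.00°
|H| = 200 · 1 / (1.4142) ≈ 141.42
Gain = 20 log₁₀(141.42) ≈ 43.01 dB
∠H = (0.57°) − (45.00°) = -44.43°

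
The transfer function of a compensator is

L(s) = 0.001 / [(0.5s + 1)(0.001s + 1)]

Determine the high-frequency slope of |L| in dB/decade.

-40 dB/decade

Each pole contributes −20 dB/decade at high frequency; each zero contributes +20 dB/decade.
Net: 0 zero(s) − 2 pole(s) → -40 dB/decade.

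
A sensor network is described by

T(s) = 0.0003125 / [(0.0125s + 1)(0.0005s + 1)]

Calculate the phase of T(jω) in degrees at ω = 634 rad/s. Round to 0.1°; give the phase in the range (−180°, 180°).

-100.4°

At ω = 634 rad/s:
pole (1 + j634·0.0125) = 1 + j7.925 → |·| ≈ 7.9878, ∠ ≈ 82.81°
pole (1 + j634·0.0005) = 1 + j0.317 → |·| ≈ 1.049, ∠ ≈ 17.59°
∠T = (0°) − (82.81° + 17.59°) = -100.40°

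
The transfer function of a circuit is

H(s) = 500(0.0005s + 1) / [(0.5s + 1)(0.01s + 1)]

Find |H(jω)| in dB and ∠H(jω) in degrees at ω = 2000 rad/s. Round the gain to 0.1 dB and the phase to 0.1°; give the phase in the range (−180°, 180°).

-29.0 dB, -132.1°

At ω = 2000 rad/s:
zero (1 + j2000·0.0005) = 1 + j1 → |·| ≈ 1.4142, ∠ ≈ 45.00°
pole (1 + j2000·0.5) = 1 + j1000 → |·| ≈ 1000, ∠ ≈ 89.94°
pole (1 + j2000·0.01) = 1 + j20 → |·| ≈ 20.025, ∠ ≈ 87.14°
|H| = 500 · 1.4142 / (1000 · 20.025) ≈ 0.035311
Gain = 20 log₁₀(0.035311) ≈ -29.04 dB
∠H = (45.00°) − (89.94° + 87.14°) = -132.08°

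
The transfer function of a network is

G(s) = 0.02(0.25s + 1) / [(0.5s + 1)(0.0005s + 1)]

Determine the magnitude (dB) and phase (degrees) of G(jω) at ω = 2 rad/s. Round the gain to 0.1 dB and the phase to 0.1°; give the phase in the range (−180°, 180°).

At ω = 2 rad/s:
zero (1 + j2·0.25) = 1 + j0.5 → |·| ≈ 1.118, ∠ ≈ 26.57°
pole (1 + j2·0.5) = 1 + j1 → |·| ≈ 1.4142, ∠ ≈ 45.00°
pole (1 + j2·0.0005) = 1 + j0.001 → |·| ≈ 1, ∠ ≈ 0.06°
|G| = 0.02 · 1.118 / (1.4142 · 1) ≈ 0.015811
Gain = 20 log₁₀(0.015811) ≈ -36.02 dB
∠G = (26.57°) − (45.00° + 0.06°) = -18.49°

-36.0 dB, -18.5°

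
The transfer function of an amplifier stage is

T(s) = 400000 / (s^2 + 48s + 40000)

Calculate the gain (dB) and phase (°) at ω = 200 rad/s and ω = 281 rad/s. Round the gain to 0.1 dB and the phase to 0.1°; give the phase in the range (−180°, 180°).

At s = jω = j200:
quadratic: (j200)² + 48·j200 + 40000 = 0 + j9600 → |·| ≈ 9600, ∠ ≈ 90.00°
|T| = 400000 / 9600 ≈ 41.667
Gain = 20 log₁₀(41.667) ≈ 32.40 dB
∠T = 0.00° − 90.00° = -90.00°

At s = jω = j281:
quadratic: (j281)² + 48·j281 + 40000 = -38961 + j13488 → |·| ≈ 41230, ∠ ≈ 160.90°
|T| = 400000 / 41230 ≈ 9.7017
Gain = 20 log₁₀(9.7017) ≈ 19.74 dB
∠T = 0.00° − 160.90° = -160.90°

ω = 200: 32.4 dB, -90.0°; ω = 281: 19.7 dB, -160.9°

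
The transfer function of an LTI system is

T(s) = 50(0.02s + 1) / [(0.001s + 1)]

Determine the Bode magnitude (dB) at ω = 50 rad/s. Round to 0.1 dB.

37.0 dB

At ω = 50 rad/s:
zero (1 + j50·0.02) = 1 + j1 → |·| ≈ 1.4142, ∠ ≈ 45.00°
pole (1 + j50·0.001) = 1 + j0.05 → |·| ≈ 1.0012, ∠ ≈ 2.86°
|T| = 50 · 1.4142 / (1.0012) ≈ 70.625
Gain = 20 log₁₀(70.625) ≈ 36.98 dB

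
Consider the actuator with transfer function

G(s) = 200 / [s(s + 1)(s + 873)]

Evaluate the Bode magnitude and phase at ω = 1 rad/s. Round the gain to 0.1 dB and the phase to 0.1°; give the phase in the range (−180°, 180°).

At s = jω = j1:
pole (s+1): 1 + j1 → |·| = √(1²+1²) = √2 ≈ 1.4142, ∠ = arctan(1/1) ≈ 45.00°
pole (s+873): 873 + j1 → |·| = √(873²+1²) = √762130 ≈ 873, ∠ = arctan(1/873) ≈ 0.07°
pole at origin: |s| = 1, ∠ = 90.00° (in denominator)
|G| = 200 / 1234.6 ≈ 0.162
Gain = 20 log₁₀(0.162) ≈ -15.81 dB
∠G = 0.00° − 135.07° = -135.07°

-15.8 dB, -135.1°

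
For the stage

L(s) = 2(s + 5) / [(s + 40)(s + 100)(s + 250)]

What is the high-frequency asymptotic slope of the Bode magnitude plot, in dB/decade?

-40 dB/decade

Each pole contributes −20 dB/decade at high frequency; each zero contributes +20 dB/decade.
Net: 1 zero(s) − 3 pole(s) → -40 dB/decade.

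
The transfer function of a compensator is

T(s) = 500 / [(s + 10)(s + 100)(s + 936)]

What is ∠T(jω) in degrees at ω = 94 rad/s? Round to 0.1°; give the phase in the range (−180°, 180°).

At s = jω = j94:
pole (s+10): 10 + j94 → |·| = √(10²+94²) = √8936 ≈ 94.53, ∠ = arctan(94/10) ≈ 83.93°
pole (s+100): 100 + j94 → |·| = √(100²+94²) = √18836 ≈ 137.24, ∠ = arctan(94/100) ≈ 43.23°
pole (s+936): 936 + j94 → |·| = √(936²+94²) = √884932 ≈ 940.71, ∠ = arctan(94/936) ≈ 5.73°
∠T = 0.00° − 132.89° = -132.89°

-132.9°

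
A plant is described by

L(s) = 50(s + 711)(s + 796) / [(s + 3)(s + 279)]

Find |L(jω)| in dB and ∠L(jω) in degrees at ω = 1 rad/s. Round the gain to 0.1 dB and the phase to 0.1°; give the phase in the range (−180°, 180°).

At s = jω = j1:
zero (s+711): 711 + j1 → |·| = √(711²+1²) = √505522 ≈ 711, ∠ = arctan(1/711) ≈ 0.08°
zero (s+796): 796 + j1 → |·| = √(796²+1²) = √633617 ≈ 796, ∠ = arctan(1/796) ≈ 0.07°
pole (s+3): 3 + j1 → |·| = √(3²+1²) = √10 ≈ 3.1623, ∠ = arctan(1/3) ≈ 18.43°
pole (s+279): 279 + j1 → |·| = √(279²+1²) = √77842 ≈ 279, ∠ = arctan(1/279) ≈ 0.21°
|L| = 50 · 5.6596e+05 / 882.28 ≈ 32074
Gain = 20 log₁₀(32074) ≈ 90.12 dB
∠L = 0.15° − 18.64° = -18.49°

90.1 dB, -18.5°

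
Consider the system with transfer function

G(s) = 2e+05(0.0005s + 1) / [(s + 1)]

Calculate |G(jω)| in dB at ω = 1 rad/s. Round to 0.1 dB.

103.0 dB

At ω = 1 rad/s:
zero (1 + j1·0.0005) = 1 + j0.0005 → |·| ≈ 1, ∠ ≈ 0.03°
pole (1 + j1·1) = 1 + j1 → |·| ≈ 1.4142, ∠ ≈ 45.00°
|G| = 2e+05 · 1 / (1.4142) ≈ 1.4142e+05
Gain = 20 log₁₀(1.4142e+05) ≈ 103.01 dB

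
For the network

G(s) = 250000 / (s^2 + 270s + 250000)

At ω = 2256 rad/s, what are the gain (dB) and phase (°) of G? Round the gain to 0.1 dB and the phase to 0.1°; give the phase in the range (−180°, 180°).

-25.8 dB, -172.8°

At s = jω = j2256:
quadratic: (j2256)² + 270·j2256 + 250000 = -4839536 + j609120 → |·| ≈ 4.8777e+06, ∠ ≈ 172.83°
|G| = 250000 / 4.8777e+06 ≈ 0.051254
Gain = 20 log₁₀(0.051254) ≈ -25.81 dB
∠G = 0.00° − 172.83° = -172.83°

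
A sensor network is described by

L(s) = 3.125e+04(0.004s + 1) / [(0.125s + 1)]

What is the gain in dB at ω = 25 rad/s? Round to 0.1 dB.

79.6 dB

At ω = 25 rad/s:
zero (1 + j25·0.004) = 1 + j0.1 → |·| ≈ 1.005, ∠ ≈ 5.71°
pole (1 + j25·0.125) = 1 + j3.125 → |·| ≈ 3.2811, ∠ ≈ 72.26°
|L| = 3.125e+04 · 1.005 / (3.2811) ≈ 9571.9
Gain = 20 log₁₀(9571.9) ≈ 79.62 dB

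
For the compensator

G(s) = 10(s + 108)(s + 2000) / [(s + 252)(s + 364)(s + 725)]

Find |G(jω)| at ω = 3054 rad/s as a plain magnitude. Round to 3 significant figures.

0.00377

At s = jω = j3054:
zero (s+108): 108 + j3054 → |·| = √(108²+3054²) = √9338580 ≈ 3055.9, ∠ = arctan(3054/108) ≈ 87.97°
zero (s+2000): 2000 + j3054 → |·| = √(2000²+3054²) = √13326916 ≈ 3650.6, ∠ = arctan(3054/2000) ≈ 56.78°
pole (s+252): 252 + j3054 → |·| = √(252²+3054²) = √9390420 ≈ 3064.4, ∠ = arctan(3054/252) ≈ 85.28°
pole (s+364): 364 + j3054 → |·| = √(364²+3054²) = √9459412 ≈ 3075.6, ∠ = arctan(3054/364) ≈ 83.20°
pole (s+725): 725 + j3054 → |·| = √(725²+3054²) = √9852541 ≈ 3138.9, ∠ = arctan(3054/725) ≈ 76.65°
|G| = 10 · 1.1156e+07 / 2.9584e+10 ≈ 0.003771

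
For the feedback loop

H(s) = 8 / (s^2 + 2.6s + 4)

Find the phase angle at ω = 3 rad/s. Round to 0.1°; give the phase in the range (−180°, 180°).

At s = jω = j3:
quadratic: (j3)² + 2.6·j3 + 4 = -5 + j7.8 → |·| ≈ 9.265, ∠ ≈ 122.66°
∠H = 0.00° − 122.66° = -122.66°

-122.7°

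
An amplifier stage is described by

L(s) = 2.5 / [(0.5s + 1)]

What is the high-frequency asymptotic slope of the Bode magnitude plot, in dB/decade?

-20 dB/decade

Each pole contributes −20 dB/decade at high frequency; each zero contributes +20 dB/decade.
Net: 0 zero(s) − 1 pole(s) → -20 dB/decade.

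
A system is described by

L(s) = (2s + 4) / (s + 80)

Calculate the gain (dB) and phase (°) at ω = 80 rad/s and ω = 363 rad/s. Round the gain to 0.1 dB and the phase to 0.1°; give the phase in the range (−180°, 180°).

ω = 80: 3.0 dB, 43.6°; ω = 363: 5.8 dB, 12.1°

Substitute s = j80:
Numerator: 2(j80) + 4 = 4 + j160
Denominator: (j80) + 80 = 80 + j80
|N| = √(4² + 160²) ≈ 160.05, ∠N ≈ 88.57°
|D| = √(80² + 80²) ≈ 113.14, ∠D ≈ 45.00°
|L| = 160.05 / 113.14 ≈ 1.4146
Gain = 20 log₁₀(1.4146) ≈ 3.01 dB
∠L = 88.57° − 45.00° = 43.57°

Substitute s = j363:
Numerator: 2(j363) + 4 = 4 + j726
Denominator: (j363) + 80 = 80 + j363
|N| = √(4² + 726²) ≈ 726.01, ∠N ≈ 89.68°
|D| = √(80² + 363²) ≈ 371.71, ∠D ≈ 77.57°
|L| = 726.01 / 371.71 ≈ 1.9532
Gain = 20 log₁₀(1.9532) ≈ 5.81 dB
∠L = 89.68° − 77.57° = 12.11°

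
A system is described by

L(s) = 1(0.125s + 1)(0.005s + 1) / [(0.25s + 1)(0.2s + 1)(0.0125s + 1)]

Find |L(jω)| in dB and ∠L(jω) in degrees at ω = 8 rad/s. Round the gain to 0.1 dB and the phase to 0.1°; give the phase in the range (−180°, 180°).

At ω = 8 rad/s:
zero (1 + j8·0.125) = 1 + j1 → |·| ≈ 1.4142, ∠ ≈ 45.00°
zero (1 + j8·0.005) = 1 + j0.04 → |·| ≈ 1.0008, ∠ ≈ 2.29°
pole (1 + j8·0.25) = 1 + j2 → |·| ≈ 2.2361, ∠ ≈ 63.43°
pole (1 + j8·0.2) = 1 + j1.6 → |·| ≈ 1.8868, ∠ ≈ 57.99°
pole (1 + j8·0.0125) = 1 + j0.1 → |·| ≈ 1.005, ∠ ≈ 5.71°
|L| = 1 · 1.4142 · 1.0008 / (2.2361 · 1.8868 · 1.005) ≈ 0.33379
Gain = 20 log₁₀(0.33379) ≈ -9.53 dB
∠L = (45.00° + 2.29°) − (63.43° + 57.99° + 5.71°) = -79.84°

-9.5 dB, -79.8°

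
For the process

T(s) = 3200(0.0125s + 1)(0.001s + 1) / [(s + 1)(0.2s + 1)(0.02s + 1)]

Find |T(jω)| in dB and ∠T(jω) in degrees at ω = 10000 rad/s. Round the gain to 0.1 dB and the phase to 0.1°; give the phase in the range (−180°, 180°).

-60.0 dB, -95.8°

At ω = 10000 rad/s:
zero (1 + j10000·0.0125) = 1 + j125 → |·| ≈ 125, ∠ ≈ 89.54°
zero (1 + j10000·0.001) = 1 + j10 → |·| ≈ 10.05, ∠ ≈ 84.29°
pole (1 + j10000·1) = 1 + j10000 → |·| ≈ 10000, ∠ ≈ 89.99°
pole (1 + j10000·0.2) = 1 + j2000 → |·| ≈ 2000, ∠ ≈ 89.97°
pole (1 + j10000·0.02) = 1 + j200 → |·| ≈ 200, ∠ ≈ 89.71°
|T| = 3200 · 125 · 10.05 / (10000 · 2000 · 200) ≈ 0.001005
Gain = 20 log₁₀(0.001005) ≈ -59.96 dB
∠T = (89.54° + 84.29°) − (89.99° + 89.97° + 89.71°) = -95.84°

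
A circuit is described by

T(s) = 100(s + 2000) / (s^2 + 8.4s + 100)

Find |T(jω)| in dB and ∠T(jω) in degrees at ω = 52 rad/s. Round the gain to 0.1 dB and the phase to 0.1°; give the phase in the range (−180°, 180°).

At s = jω = j52:
zero (s+2000): 2000 + j52 → |·| = √(2000²+52²) = √4002704 ≈ 2000.7, ∠ = arctan(52/2000) ≈ 1.49°
quadratic: (j52)² + 8.4·j52 + 100 = -2604 + j436.8 → |·| ≈ 2640.4, ∠ ≈ 170.48°
|T| = 100 · 2000.7 / 2640.4 ≈ 75.773
Gain = 20 log₁₀(75.773) ≈ 37.59 dB
∠T = 1.49° − 170.48° = -168.99°

37.6 dB, -169.0°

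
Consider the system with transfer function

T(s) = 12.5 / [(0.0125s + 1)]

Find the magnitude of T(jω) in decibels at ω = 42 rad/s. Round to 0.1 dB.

20.9 dB

At ω = 42 rad/s:
pole (1 + j42·0.0125) = 1 + j0.525 → |·| ≈ 1.1294, ∠ ≈ 27.70°
|T| = 12.5 · 1 / (1.1294) ≈ 11.068
Gain = 20 log₁₀(11.068) ≈ 20.88 dB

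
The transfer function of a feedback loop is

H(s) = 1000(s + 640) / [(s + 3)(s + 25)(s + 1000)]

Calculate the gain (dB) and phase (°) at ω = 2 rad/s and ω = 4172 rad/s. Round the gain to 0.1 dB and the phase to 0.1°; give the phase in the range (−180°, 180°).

At s = jω = j2:
zero (s+640): 640 + j2 → |·| = √(640²+2²) = √409604 ≈ 640, ∠ = arctan(2/640) ≈ 0.18°
pole (s+3): 3 + j2 → |·| = √(3²+2²) = √13 ≈ 3.6056, ∠ = arctan(2/3) ≈ 33.69°
pole (s+25): 25 + j2 → |·| = √(25²+2²) = √629 ≈ 25.08, ∠ = arctan(2/25) ≈ 4.57°
pole (s+1000): 1000 + j2 → |·| = √(1000²+2²) = √1000004 ≈ 1000, ∠ = arctan(2/1000) ≈ 0.11°
|H| = 1000 · 640 / 90428 ≈ 7.0775
Gain = 20 log₁₀(7.0775) ≈ 17.00 dB
∠H = 0.18° − 38.37° = -38.19°

At s = jω = j4172:
zero (s+640): 640 + j4172 → |·| = √(640²+4172²) = √17815184 ≈ 4220.8, ∠ = arctan(4172/640) ≈ 81.28°
pole (s+3): 3 + j4172 → |·| = √(3²+4172²) = √17405593 ≈ 4172, ∠ = arctan(4172/3) ≈ 89.96°
pole (s+25): 25 + j4172 → |·| = √(25²+4172²) = √17406209 ≈ 4172.1, ∠ = arctan(4172/25) ≈ 89.66°
pole (s+1000): 1000 + j4172 → |·| = √(1000²+4172²) = √18405584 ≈ 4290.2, ∠ = arctan(4172/1000) ≈ 76.52°
|H| = 1000 · 4220.8 / 7.4675e+10 ≈ 5.6522e-05
Gain = 20 log₁₀(5.6522e-05) ≈ -84.96 dB
∠H = 81.28° − 256.14° = -174.86°

ω = 2: 17.0 dB, -38.2°; ω = 4172: -85.0 dB, -174.9°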